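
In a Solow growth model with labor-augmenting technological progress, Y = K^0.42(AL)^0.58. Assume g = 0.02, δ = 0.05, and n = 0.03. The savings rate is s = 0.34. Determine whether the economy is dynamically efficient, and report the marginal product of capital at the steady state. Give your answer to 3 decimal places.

dynamically efficient; MPK ≈ 0.124

The effective depreciation rate is n + g + δ = 0.03 + 0.02 + 0.05 = 0.1.
Steady-state k*: s·k^0.42 = 0.1·k gives k* = (0.34/0.1)^(1/0.58) ≈ 8.2479.
MPK = 0.42·8.2479^(-0.58) ≈ 0.1235.
MPK > n+g+δ = 0.1, so the economy is dynamically efficient (under-saving).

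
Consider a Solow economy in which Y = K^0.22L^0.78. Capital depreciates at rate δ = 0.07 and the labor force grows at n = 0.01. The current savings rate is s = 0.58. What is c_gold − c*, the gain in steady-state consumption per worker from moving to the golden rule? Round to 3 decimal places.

Δc ≈ 0.303

The effective depreciation rate is n + δ = 0.01 + 0.07 = 0.08.
Current steady state (s = 0.58): k* = (0.58/0.08)^(1/0.78) ≈ 12.6764, y* = 12.6764^0.22 ≈ 1.7485, c* = (1−0.58)·1.7485 ≈ 0.7344.
Maximizing c = f(k) − (n+δ)·k gives f'(k) = n+δ, i.e. 0.22·k^(0.22−1) = 0.08, so k_gold = (0.22/0.08)^(1/0.78) ≈ 3.6580.
y_gold = 3.6580^0.22 ≈ 1.3302, c_gold = y_gold − 0.08·k_gold ≈ 1.0375.
Gain: Δc = 1.0375 − 0.7344 ≈ 0.3032.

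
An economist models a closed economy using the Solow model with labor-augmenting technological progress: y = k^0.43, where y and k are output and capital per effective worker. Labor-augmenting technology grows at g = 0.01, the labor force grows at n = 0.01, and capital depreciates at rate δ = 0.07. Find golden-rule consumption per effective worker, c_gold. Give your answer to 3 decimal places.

Capital per effective worker breaks even when investment replaces (n + g + δ)·k; here n + g + δ = 0.09.
Golden rule sets MPK = n+g+δ: 0.43·k^(0.43−1) = 0.09, so k_gold = (0.43/0.09)^(1/0.57) ≈ 15.5462.
y_gold = 15.5462^0.43 ≈ 3.2539.
c_gold = y_gold − (n+g+δ)·k_gold = 3.2539 − 0.09·15.5462 ≈ 1.8547.

c_gold ≈ 1.855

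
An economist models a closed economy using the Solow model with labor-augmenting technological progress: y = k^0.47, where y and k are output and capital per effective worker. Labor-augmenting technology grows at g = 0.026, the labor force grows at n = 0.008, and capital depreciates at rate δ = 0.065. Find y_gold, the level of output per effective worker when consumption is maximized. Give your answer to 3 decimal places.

y_gold ≈ 3.980

n + g + δ = 0.008 + 0.026 + 0.065 = 0.099.
Setting f'(k) = n+g+δ gives 0.47·k^(0.47−1) = 0.099, hence k_gold = (0.47/0.099)^(1/0.53) ≈ 18.8949.
Output: y_gold = k_gold^0.47 = 18.8949^0.47 ≈ 3.9800.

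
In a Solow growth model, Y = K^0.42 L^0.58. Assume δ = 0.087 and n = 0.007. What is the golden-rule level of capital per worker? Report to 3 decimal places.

k_gold ≈ 13.210

Break-even investment rate: n + δ = 0.007 + 0.087 = 0.094.
Golden rule sets MPK = n+δ: 0.42·k^(0.42−1) = 0.094, so k_gold = (0.42/0.094)^(1/0.58) ≈ 13.2099.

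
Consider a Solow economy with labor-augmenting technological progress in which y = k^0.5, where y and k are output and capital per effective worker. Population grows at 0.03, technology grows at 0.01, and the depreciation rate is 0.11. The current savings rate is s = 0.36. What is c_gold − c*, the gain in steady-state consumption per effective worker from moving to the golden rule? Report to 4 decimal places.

Δc ≈ 0.1307

Break-even investment rate: n + g + δ = 0.03 + 0.01 + 0.11 = 0.15.
Current steady state (s = 0.36): k* = (0.36/0.15)^(1/0.5) ≈ 5.7600, y* = 5.7600^0.5 ≈ 2.4000, c* = (1−0.36)·2.4000 ≈ 1.5360.
Setting f'(k) = n+g+δ gives 0.5·k^(0.5−1) = 0.15, hence k_gold = (0.5/0.15)^(1/0.5) ≈ 11.1111.
y_gold = 11.1111^0.5 ≈ 3.3333, c_gold = y_gold − 0.15·k_gold ≈ 1.6667.
Gain: Δc = 1.6667 − 1.5360 ≈ 0.1307.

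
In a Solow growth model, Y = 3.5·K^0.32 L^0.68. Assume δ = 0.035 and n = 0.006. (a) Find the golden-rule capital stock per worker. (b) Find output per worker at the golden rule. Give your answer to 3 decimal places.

(a) k_gold ≈ 129.540; (b) y_gold ≈ 16.597

The effective depreciation rate is n + δ = 0.006 + 0.035 = 0.041.
At the golden rule the marginal product of capital equals n+δ: 0.32·3.5·k^(0.32−1) = 0.041. Solving, k_gold = (0.32·3.5/0.041)^(1/0.68) ≈ 129.5398.
y_gold = 3.5·129.5398^0.32 ≈ 16.5973.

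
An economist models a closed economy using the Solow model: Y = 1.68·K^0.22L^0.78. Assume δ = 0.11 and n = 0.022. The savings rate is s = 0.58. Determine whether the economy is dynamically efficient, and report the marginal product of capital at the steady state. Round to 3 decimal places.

The effective depreciation rate is n + δ = 0.022 + 0.11 = 0.132.
Steady-state k*: s·A·k^0.22 = 0.132·k gives k* = (0.58·1.68/0.132)^(1/0.78) ≈ 12.9727.
MPK = 0.22·1.68·12.9727^(-0.78) ≈ 0.0501.
MPK < n+δ = 0.132, so the economy is dynamically inefficient (over-saving).

dynamically inefficient; MPK ≈ 0.050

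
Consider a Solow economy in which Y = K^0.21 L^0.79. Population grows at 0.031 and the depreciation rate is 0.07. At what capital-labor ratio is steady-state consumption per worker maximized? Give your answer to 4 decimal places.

k_gold ≈ 2.5258

n + δ = 0.031 + 0.07 = 0.101.
Setting f'(k) = n+δ gives 0.21·k^(0.21−1) = 0.101, hence k_gold = (0.21/0.101)^(1/0.79) ≈ 2.5258.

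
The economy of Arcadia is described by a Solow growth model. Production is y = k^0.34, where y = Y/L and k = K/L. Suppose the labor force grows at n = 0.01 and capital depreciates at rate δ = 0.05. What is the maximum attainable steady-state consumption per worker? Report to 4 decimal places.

c_gold ≈ 1.6130

The effective depreciation rate is n + δ = 0.01 + 0.05 = 0.06.
Setting f'(k) = n+δ gives 0.34·k^(0.34−1) = 0.06, hence k_gold = (0.34/0.06)^(1/0.66) ≈ 13.8486.
y_gold = 13.8486^0.34 ≈ 2.4439.
c_gold = y_gold − (n+δ)·k_gold = 2.4439 − 0.06·13.8486 ≈ 1.6130.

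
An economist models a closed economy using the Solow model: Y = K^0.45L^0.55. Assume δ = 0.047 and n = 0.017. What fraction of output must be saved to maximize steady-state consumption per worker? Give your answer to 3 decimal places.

The effective depreciation rate is n + δ = 0.017 + 0.047 = 0.064.
At the golden rule MPK = n+δ, and in any Cobb-Douglas steady state s = (n+δ)·k/y = MPK·k/y = capital's share 0.45.

s_gold = 0.450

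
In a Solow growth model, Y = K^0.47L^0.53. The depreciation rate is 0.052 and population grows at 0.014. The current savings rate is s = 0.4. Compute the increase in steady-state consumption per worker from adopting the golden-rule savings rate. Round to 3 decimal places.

The effective depreciation rate is n + δ = 0.014 + 0.052 = 0.066.
Current steady state (s = 0.4): k* = (0.4/0.066)^(1/0.53) ≈ 29.9533, y* = 29.9533^0.47 ≈ 4.9423, c* = (1−0.4)·4.9423 ≈ 2.9654.
At the golden rule the marginal product of capital equals n+δ: 0.47·k^(0.47−1) = 0.066. Solving, k_gold = (0.47/0.066)^(1/0.53) ≈ 40.6062.
y_gold = 40.6062^0.47 ≈ 5.7021, c_gold = y_gold − 0.066·k_gold ≈ 3.0221.
Gain: Δc = 3.0221 − 2.9654 ≈ 0.0568.

Δc ≈ 0.057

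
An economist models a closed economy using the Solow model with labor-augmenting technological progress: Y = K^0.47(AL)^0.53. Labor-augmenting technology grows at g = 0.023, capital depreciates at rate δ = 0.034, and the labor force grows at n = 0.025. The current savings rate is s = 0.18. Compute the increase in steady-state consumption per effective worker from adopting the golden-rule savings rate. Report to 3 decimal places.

Δc ≈ 0.846

Capital per effective worker breaks even when investment replaces (n + g + δ)·k; here n + g + δ = 0.082.
Current steady state (s = 0.18): k* = (0.18/0.082)^(1/0.53) ≈ 4.4082, y* = 4.4082^0.47 ≈ 2.0082, c* = (1−0.18)·2.0082 ≈ 1.6467.
Golden rule sets MPK = n+g+δ: 0.47·k^(0.47−1) = 0.082, so k_gold = (0.47/0.082)^(1/0.53) ≈ 26.9603.
y_gold = 26.9603^0.47 ≈ 4.7037, c_gold = y_gold − 0.082·k_gold ≈ 2.4930.
Gain: Δc = 2.4930 − 1.6467 ≈ 0.8463.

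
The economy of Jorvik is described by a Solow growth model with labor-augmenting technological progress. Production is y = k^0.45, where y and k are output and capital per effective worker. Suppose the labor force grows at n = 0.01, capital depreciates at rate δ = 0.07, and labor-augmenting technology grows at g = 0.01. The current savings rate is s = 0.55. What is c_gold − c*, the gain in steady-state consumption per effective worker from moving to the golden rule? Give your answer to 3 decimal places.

The effective depreciation rate is n + g + δ = 0.01 + 0.01 + 0.07 = 0.09.
Current steady state (s = 0.55): k* = (0.55/0.09)^(1/0.55) ≈ 26.8726, y* = 26.8726^0.45 ≈ 4.3973, c* = (1−0.55)·4.3973 ≈ 1.9788.
At the golden rule the marginal product of capital equals n+g+δ: 0.45·k^(0.45−1) = 0.09. Solving, k_gold = (0.45/0.09)^(1/0.55) ≈ 18.6575.
y_gold = 18.6575^0.45 ≈ 3.7315, c_gold = y_gold − 0.09·k_gold ≈ 2.0523.
Gain: Δc = 2.0523 − 1.9788 ≈ 0.0735.

Δc ≈ 0.074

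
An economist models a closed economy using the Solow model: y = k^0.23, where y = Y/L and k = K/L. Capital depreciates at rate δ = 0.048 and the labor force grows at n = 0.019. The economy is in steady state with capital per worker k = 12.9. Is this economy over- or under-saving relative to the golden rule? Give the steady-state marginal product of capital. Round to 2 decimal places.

Break-even investment rate: n + δ = 0.019 + 0.048 = 0.067.
MPK = 0.23·k^(0.23−1) = 0.23·12.9^(-0.77) ≈ 0.0321.
MPK < 0.067, so the economy is dynamically inefficient (over-saving).

over-saving; MPK ≈ 0.03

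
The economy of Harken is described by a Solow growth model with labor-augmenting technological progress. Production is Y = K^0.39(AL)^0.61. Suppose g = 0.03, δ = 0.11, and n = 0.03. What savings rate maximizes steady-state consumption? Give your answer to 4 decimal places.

n + g + δ = 0.03 + 0.03 + 0.11 = 0.17.
At the golden rule MPK = n+g+δ, and in any Cobb-Douglas steady state s = (n+g+δ)·k/y = MPK·k/y = capital's share 0.39.

s_gold = 0.3900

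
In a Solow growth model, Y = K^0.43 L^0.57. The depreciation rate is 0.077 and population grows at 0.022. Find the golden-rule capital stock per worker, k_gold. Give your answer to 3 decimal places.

Break-even investment rate: n + δ = 0.022 + 0.077 = 0.099.
At the golden rule the marginal product of capital equals n+δ: 0.43·k^(0.43−1) = 0.099. Solving, k_gold = (0.43/0.099)^(1/0.57) ≈ 13.1524.

k_gold ≈ 13.152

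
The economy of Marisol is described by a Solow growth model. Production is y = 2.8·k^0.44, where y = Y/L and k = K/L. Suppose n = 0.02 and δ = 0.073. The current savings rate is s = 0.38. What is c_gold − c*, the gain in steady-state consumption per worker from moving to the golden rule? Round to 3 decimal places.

The effective depreciation rate is n + δ = 0.02 + 0.073 = 0.093.
Current steady state (s = 0.38): k* = (0.38·2.8/0.093)^(1/0.56) ≈ 77.6434, y* = 2.8·77.6434^0.44 ≈ 19.0022, c* = (1−0.38)·19.0022 ≈ 11.7814.
Setting f'(k) = n+δ gives 0.44·2.8·k^(0.44−1) = 0.093, hence k_gold = (0.44·2.8/0.093)^(1/0.56) ≈ 100.8787.
y_gold = 2.8·100.8787^0.44 ≈ 21.3221, c_gold = y_gold − 0.093·k_gold ≈ 11.9404.
Gain: Δc = 11.9404 − 11.7814 ≈ 0.1590.

Δc ≈ 0.159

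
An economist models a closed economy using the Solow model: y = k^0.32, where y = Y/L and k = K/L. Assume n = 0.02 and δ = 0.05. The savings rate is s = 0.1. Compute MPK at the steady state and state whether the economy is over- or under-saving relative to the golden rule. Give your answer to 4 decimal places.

The effective depreciation rate is n + δ = 0.02 + 0.05 = 0.07.
Steady-state k*: s·k^0.32 = 0.07·k gives k* = (0.1/0.07)^(1/0.68) ≈ 1.6897.
MPK = 0.32·1.6897^(-0.68) ≈ 0.2240.
MPK > n+δ = 0.07, so the economy is dynamically efficient (under-saving).

under-saving; MPK ≈ 0.2240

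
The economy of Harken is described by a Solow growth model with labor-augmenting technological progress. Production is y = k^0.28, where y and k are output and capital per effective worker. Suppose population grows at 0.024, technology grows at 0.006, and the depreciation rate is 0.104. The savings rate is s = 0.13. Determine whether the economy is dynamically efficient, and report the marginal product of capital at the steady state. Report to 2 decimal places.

dynamically efficient; MPK ≈ 0.29

The effective depreciation rate is n + g + δ = 0.024 + 0.006 + 0.104 = 0.134.
Steady-state k*: s·k^0.28 = 0.134·k gives k* = (0.13/0.134)^(1/0.72) ≈ 0.9588.
MPK = 0.28·0.9588^(-0.72) ≈ 0.2886.
MPK > n+g+δ = 0.134, so the economy is dynamically efficient (under-saving).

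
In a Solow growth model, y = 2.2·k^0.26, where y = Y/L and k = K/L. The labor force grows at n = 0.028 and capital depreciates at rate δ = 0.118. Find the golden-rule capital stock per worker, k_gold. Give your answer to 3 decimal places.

The effective depreciation rate is n + δ = 0.028 + 0.118 = 0.146.
Setting f'(k) = n+δ gives 0.26·2.2·k^(0.26−1) = 0.146, hence k_gold = (0.26·2.2/0.146)^(1/0.74) ≈ 6.3301.

k_gold ≈ 6.330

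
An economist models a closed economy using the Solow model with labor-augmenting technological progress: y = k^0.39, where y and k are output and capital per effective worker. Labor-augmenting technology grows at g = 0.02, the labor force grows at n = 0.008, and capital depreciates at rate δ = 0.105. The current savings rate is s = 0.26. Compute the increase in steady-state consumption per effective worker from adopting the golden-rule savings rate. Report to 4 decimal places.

n + g + δ = 0.008 + 0.02 + 0.105 = 0.133.
Current steady state (s = 0.26): k* = (0.26/0.133)^(1/0.61) ≈ 3.0009, y* = 3.0009^0.39 ≈ 1.5351, c* = (1−0.26)·1.5351 ≈ 1.1359.
Golden rule sets MPK = n+g+δ: 0.39·k^(0.39−1) = 0.133, so k_gold = (0.39/0.133)^(1/0.61) ≈ 5.8334.
y_gold = 5.8334^0.39 ≈ 1.9893, c_gold = y_gold − 0.133·k_gold ≈ 1.2135.
Gain: Δc = 1.2135 − 1.1359 ≈ 0.0776.

Δc ≈ 0.0776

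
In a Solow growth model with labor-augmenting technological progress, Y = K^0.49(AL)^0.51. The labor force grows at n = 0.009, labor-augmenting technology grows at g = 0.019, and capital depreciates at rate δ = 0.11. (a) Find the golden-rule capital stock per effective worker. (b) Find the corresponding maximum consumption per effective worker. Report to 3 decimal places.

Capital per effective worker breaks even when investment replaces (n + g + δ)·k; here n + g + δ = 0.138.
Setting f'(k) = n+g+δ gives 0.49·k^(0.49−1) = 0.138, hence k_gold = (0.49/0.138)^(1/0.51) ≈ 11.9965.
y_gold = 11.9965^0.49 ≈ 3.3786; c_gold = y_gold − 0.138·k_gold ≈ 1.7231.

(a) k_gold ≈ 11.996; (b) c_gold ≈ 1.723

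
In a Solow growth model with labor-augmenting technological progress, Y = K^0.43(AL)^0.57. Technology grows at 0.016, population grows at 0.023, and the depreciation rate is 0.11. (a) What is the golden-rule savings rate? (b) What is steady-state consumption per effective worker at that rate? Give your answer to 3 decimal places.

The effective depreciation rate is n + g + δ = 0.023 + 0.016 + 0.11 = 0.149.
For Cobb-Douglas, s_gold equals capital's share: s_gold = 0.43.
Maximizing c = f(k) − (n+g+δ)·k gives f'(k) = n+g+δ, i.e. 0.43·k^(0.43−1) = 0.149, so k_gold = (0.43/0.149)^(1/0.57) ≈ 6.4197.
y_gold = 6.4197^0.43 ≈ 2.2245; c_gold = (1−0.43)·y_gold ≈ 1.2680.

(a) s_gold = 0.430; (b) c_gold ≈ 1.268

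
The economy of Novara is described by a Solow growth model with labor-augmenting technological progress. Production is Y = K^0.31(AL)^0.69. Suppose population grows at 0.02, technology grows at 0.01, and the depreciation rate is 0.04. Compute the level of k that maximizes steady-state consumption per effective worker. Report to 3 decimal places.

Break-even investment rate: n + g + δ = 0.02 + 0.01 + 0.04 = 0.07.
Golden rule sets MPK = n+g+δ: 0.31·k^(0.31−1) = 0.07, so k_gold = (0.31/0.07)^(1/0.69) ≈ 8.6420.

k_gold ≈ 8.642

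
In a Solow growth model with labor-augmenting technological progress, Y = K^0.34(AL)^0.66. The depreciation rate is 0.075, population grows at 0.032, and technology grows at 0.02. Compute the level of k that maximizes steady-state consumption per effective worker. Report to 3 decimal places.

k_gold ≈ 4.446

n + g + δ = 0.032 + 0.02 + 0.075 = 0.127.
Maximizing c = f(k) − (n+g+δ)·k gives f'(k) = n+g+δ, i.e. 0.34·k^(0.34−1) = 0.127, so k_gold = (0.34/0.127)^(1/0.66) ≈ 4.4462.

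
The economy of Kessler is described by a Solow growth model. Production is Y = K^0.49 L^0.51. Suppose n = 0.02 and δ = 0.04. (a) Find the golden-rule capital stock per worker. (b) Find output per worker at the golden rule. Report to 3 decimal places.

(a) k_gold ≈ 61.422; (b) y_gold ≈ 7.521

n + δ = 0.02 + 0.04 = 0.06.
Golden rule sets MPK = n+δ: 0.49·k^(0.49−1) = 0.06, so k_gold = (0.49/0.06)^(1/0.51) ≈ 61.4219.
y_gold = 61.4219^0.49 ≈ 7.5210.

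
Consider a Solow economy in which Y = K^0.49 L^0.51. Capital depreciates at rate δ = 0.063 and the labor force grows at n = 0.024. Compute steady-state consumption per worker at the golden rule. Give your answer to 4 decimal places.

c_gold ≈ 2.6842

n + δ = 0.024 + 0.063 = 0.087.
Golden rule sets MPK = n+δ: 0.49·k^(0.49−1) = 0.087, so k_gold = (0.49/0.087)^(1/0.51) ≈ 29.6425.
y_gold = 29.6425^0.49 ≈ 5.2631.
c_gold = y_gold − (n+δ)·k_gold = 5.2631 − 0.087·29.6425 ≈ 2.6842.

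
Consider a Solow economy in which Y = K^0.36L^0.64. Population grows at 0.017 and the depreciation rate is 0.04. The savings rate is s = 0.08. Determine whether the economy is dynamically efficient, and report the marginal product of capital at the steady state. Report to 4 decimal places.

Capital per worker breaks even when investment replaces (n + δ)·k; here n + δ = 0.057.
Steady-state k*: s·k^0.36 = 0.057·k gives k* = (0.08/0.057)^(1/0.64) ≈ 1.6983.
MPK = 0.36·1.6983^(-0.64) ≈ 0.2565.
MPK > n+δ = 0.057, so the economy is dynamically efficient (under-saving).

dynamically efficient; MPK ≈ 0.2565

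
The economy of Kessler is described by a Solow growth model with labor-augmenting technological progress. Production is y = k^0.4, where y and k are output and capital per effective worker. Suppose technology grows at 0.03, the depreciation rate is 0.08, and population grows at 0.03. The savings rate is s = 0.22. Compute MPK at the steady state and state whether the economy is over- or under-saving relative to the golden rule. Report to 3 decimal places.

n + g + δ = 0.03 + 0.03 + 0.08 = 0.14.
Steady-state k*: s·k^0.4 = 0.14·k gives k* = (0.22/0.14)^(1/0.6) ≈ 2.1240.
MPK = 0.4·2.1240^(-0.6) ≈ 0.2545.
MPK > n+g+δ = 0.14, so the economy is dynamically efficient (under-saving).

under-saving; MPK ≈ 0.255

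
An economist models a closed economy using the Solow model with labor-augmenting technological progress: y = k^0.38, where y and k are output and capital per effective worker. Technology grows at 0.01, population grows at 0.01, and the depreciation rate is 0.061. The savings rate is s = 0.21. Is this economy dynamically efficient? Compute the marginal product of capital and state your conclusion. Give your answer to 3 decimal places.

n + g + δ = 0.01 + 0.01 + 0.061 = 0.081.
Steady-state k*: s·k^0.38 = 0.081·k gives k* = (0.21/0.081)^(1/0.62) ≈ 4.6485.
MPK = 0.38·4.6485^(-0.62) ≈ 0.1466.
MPK > n+g+δ = 0.081, so the economy is dynamically efficient (under-saving).

dynamically efficient; MPK ≈ 0.147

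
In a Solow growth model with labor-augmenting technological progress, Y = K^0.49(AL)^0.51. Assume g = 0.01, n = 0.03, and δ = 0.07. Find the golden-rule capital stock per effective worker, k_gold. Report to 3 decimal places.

k_gold ≈ 18.714

Capital per effective worker breaks even when investment replaces (n + g + δ)·k; here n + g + δ = 0.11.
At the golden rule the marginal product of capital equals n+g+δ: 0.49·k^(0.49−1) = 0.11. Solving, k_gold = (0.49/0.11)^(1/0.51) ≈ 18.7139.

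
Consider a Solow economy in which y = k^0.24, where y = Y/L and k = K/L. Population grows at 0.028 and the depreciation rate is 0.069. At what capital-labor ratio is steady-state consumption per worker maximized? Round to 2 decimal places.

n + δ = 0.028 + 0.069 = 0.097.
Golden rule sets MPK = n+δ: 0.24·k^(0.24−1) = 0.097, so k_gold = (0.24/0.097)^(1/0.76) ≈ 3.2937.

k_gold ≈ 3.29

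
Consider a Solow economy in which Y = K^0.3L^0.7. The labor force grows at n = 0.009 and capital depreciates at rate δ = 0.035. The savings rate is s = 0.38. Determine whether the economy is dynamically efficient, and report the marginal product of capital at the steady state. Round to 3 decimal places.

dynamically inefficient; MPK ≈ 0.035

Capital per worker breaks even when investment replaces (n + δ)·k; here n + δ = 0.044.
Steady-state k*: s·k^0.3 = 0.044·k gives k* = (0.38/0.044)^(1/0.7) ≈ 21.7578.
MPK = 0.3·21.7578^(-0.7) ≈ 0.0347.
MPK < n+δ = 0.044, so the economy is dynamically inefficient (over-saving).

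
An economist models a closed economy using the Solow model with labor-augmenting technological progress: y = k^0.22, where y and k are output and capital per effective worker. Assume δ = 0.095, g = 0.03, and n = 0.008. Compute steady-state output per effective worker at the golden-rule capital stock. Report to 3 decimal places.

n + g + δ = 0.008 + 0.03 + 0.095 = 0.133.
Golden rule sets MPK = n+g+δ: 0.22·k^(0.22−1) = 0.133, so k_gold = (0.22/0.133)^(1/0.78) ≈ 1.9064.
Output: y_gold = k_gold^0.22 = 1.9064^0.22 ≈ 1.1525.

y_gold ≈ 1.153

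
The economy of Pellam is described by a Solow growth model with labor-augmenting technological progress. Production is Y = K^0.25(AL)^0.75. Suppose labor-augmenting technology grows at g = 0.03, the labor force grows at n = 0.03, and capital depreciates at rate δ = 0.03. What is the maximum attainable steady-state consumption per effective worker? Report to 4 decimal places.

Break-even investment rate: n + g + δ = 0.03 + 0.03 + 0.03 = 0.09.
Setting f'(k) = n+g+δ gives 0.25·k^(0.25−1) = 0.09, hence k_gold = (0.25/0.09)^(1/0.75) ≈ 3.9048.
y_gold = 3.9048^0.25 ≈ 1.4057.
c_gold = y_gold − (n+g+δ)·k_gold = 1.4057 − 0.09·3.9048 ≈ 1.0543.

c_gold ≈ 1.0543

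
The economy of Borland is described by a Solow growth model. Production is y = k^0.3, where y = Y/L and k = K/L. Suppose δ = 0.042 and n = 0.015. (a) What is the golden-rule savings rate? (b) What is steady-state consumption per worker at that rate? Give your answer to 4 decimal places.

Capital per worker breaks even when investment replaces (n + δ)·k; here n + δ = 0.057.
For Cobb-Douglas, s_gold equals capital's share: s_gold = 0.3.
Golden rule sets MPK = n+δ: 0.3·k^(0.3−1) = 0.057, so k_gold = (0.3/0.057)^(1/0.7) ≈ 10.7239.
y_gold = 10.7239^0.3 ≈ 2.0375; c_gold = (1−0.3)·y_gold ≈ 1.4263.

(a) s_gold = 0.3000; (b) c_gold ≈ 1.4263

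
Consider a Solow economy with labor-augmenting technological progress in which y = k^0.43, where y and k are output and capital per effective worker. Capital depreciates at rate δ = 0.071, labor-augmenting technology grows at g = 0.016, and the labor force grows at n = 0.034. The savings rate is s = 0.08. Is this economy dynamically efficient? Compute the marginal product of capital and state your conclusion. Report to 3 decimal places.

dynamically efficient; MPK ≈ 0.650

n + g + δ = 0.034 + 0.016 + 0.071 = 0.121.
Steady-state k*: s·k^0.43 = 0.121·k gives k* = (0.08/0.121)^(1/0.57) ≈ 0.4839.
MPK = 0.43·0.4839^(-0.57) ≈ 0.6504.
MPK > n+g+δ = 0.121, so the economy is dynamically efficient (under-saving).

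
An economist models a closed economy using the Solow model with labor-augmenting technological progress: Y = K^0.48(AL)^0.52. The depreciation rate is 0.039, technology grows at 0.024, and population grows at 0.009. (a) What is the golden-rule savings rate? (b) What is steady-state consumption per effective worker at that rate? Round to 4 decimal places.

(a) s_gold = 0.4800; (b) c_gold ≈ 2.9959

The effective depreciation rate is n + g + δ = 0.009 + 0.024 + 0.039 = 0.072.
For Cobb-Douglas, s_gold equals capital's share: s_gold = 0.48.
Maximizing c = f(k) − (n+g+δ)·k gives f'(k) = n+g+δ, i.e. 0.48·k^(0.48−1) = 0.072, so k_gold = (0.48/0.072)^(1/0.52) ≈ 38.4096.
y_gold = 38.4096^0.48 ≈ 5.7614; c_gold = (1−0.48)·y_gold ≈ 2.9959.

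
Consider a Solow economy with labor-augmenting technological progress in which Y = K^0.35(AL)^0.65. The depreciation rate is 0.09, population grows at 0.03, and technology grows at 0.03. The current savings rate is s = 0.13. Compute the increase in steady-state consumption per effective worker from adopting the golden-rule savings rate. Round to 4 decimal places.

Δc ≈ 0.2203

The effective depreciation rate is n + g + δ = 0.03 + 0.03 + 0.09 = 0.15.
Current steady state (s = 0.13): k* = (0.13/0.15)^(1/0.65) ≈ 0.8024, y* = 0.8024^0.35 ≈ 0.9258, c* = (1−0.13)·0.9258 ≈ 0.8055.
Setting f'(k) = n+g+δ gives 0.35·k^(0.35−1) = 0.15, hence k_gold = (0.35/0.15)^(1/0.65) ≈ 3.6823.
y_gold = 3.6823^0.35 ≈ 1.5781, c_gold = y_gold − 0.15·k_gold ≈ 1.0258.
Gain: Δc = 1.0258 − 0.8055 ≈ 0.2203.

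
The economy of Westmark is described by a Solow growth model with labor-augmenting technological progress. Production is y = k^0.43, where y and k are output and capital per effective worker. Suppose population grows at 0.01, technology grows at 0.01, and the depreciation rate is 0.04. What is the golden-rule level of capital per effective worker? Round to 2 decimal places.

n + g + δ = 0.01 + 0.01 + 0.04 = 0.06.
Setting f'(k) = n+g+δ gives 0.43·k^(0.43−1) = 0.06, hence k_gold = (0.43/0.06)^(1/0.57) ≈ 31.6633.

k_gold ≈ 31.66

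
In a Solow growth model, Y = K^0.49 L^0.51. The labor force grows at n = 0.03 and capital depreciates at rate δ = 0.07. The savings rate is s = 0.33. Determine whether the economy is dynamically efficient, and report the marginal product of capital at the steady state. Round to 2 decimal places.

dynamically efficient; MPK ≈ 0.15

Break-even investment rate: n + δ = 0.03 + 0.07 = 0.1.
Steady-state k*: s·k^0.49 = 0.1·k gives k* = (0.33/0.1)^(1/0.51) ≈ 10.3919.
MPK = 0.49·10.3919^(-0.51) ≈ 0.1485.
MPK > n+δ = 0.1, so the economy is dynamically efficient (under-saving).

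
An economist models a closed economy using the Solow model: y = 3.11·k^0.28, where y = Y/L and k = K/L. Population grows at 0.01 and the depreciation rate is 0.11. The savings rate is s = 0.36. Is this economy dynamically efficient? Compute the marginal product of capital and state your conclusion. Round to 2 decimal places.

dynamically inefficient; MPK ≈ 0.09

n + δ = 0.01 + 0.11 = 0.12.
Steady-state k*: s·A·k^0.28 = 0.12·k gives k* = (0.36·3.11/0.12)^(1/0.72) ≈ 22.2361.
MPK = 0.28·3.11·22.2361^(-0.72) ≈ 0.0933.
MPK < n+δ = 0.12, so the economy is dynamically inefficient (over-saving).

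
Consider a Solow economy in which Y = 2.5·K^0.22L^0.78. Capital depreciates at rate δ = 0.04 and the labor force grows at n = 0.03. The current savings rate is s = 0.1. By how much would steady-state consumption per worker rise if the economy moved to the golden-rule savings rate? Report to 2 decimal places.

Δc ≈ 0.27

Capital per worker breaks even when investment replaces (n + δ)·k; here n + δ = 0.07.
Current steady state (s = 0.1): k* = (0.1·2.5/0.07)^(1/0.78) ≈ 5.1141, y* = 2.5·5.1141^0.22 ≈ 3.5799, c* = (1−0.1)·3.5799 ≈ 3.2219.
Setting f'(k) = n+δ gives 0.22·2.5·k^(0.22−1) = 0.07, hence k_gold = (0.22·2.5/0.07)^(1/0.78) ≈ 14.0532.
y_gold = 2.5·14.0532^0.22 ≈ 4.4715, c_gold = y_gold − 0.07·k_gold ≈ 3.4877.
Gain: Δc = 3.4877 − 3.2219 ≈ 0.2658.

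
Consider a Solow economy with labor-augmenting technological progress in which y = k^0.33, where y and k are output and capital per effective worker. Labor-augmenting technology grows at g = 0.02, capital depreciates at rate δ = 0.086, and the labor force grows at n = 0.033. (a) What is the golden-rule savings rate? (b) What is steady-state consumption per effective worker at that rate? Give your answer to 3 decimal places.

Capital per effective worker breaks even when investment replaces (n + g + δ)·k; here n + g + δ = 0.139.
For Cobb-Douglas, s_gold equals capital's share: s_gold = 0.33.
Setting f'(k) = n+g+δ gives 0.33·k^(0.33−1) = 0.139, hence k_gold = (0.33/0.139)^(1/0.67) ≈ 3.6345.
y_gold = 3.6345^0.33 ≈ 1.5309; c_gold = (1−0.33)·y_gold ≈ 1.0257.

(a) s_gold = 0.330; (b) c_gold ≈ 1.026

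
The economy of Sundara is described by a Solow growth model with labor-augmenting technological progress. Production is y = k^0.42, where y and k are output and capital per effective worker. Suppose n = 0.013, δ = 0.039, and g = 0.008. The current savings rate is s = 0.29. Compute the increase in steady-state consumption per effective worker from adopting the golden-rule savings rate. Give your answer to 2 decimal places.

Δc ≈ 0.15

n + g + δ = 0.013 + 0.008 + 0.039 = 0.06.
Current steady state (s = 0.29): k* = (0.29/0.06)^(1/0.58) ≈ 15.1264, y* = 15.1264^0.42 ≈ 3.1296, c* = (1−0.29)·3.1296 ≈ 2.2220.
At the golden rule the marginal product of capital equals n+g+δ: 0.42·k^(0.42−1) = 0.06. Solving, k_gold = (0.42/0.06)^(1/0.58) ≈ 28.6461.
y_gold = 28.6461^0.42 ≈ 4.0923, c_gold = y_gold − 0.06·k_gold ≈ 2.3735.
Gain: Δc = 2.3735 − 2.2220 ≈ 0.1515.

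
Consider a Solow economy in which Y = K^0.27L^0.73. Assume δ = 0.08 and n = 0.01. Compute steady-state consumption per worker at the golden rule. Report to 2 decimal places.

c_gold ≈ 1.10

n + δ = 0.01 + 0.08 = 0.09.
Golden rule sets MPK = n+δ: 0.27·k^(0.27−1) = 0.09, so k_gold = (0.27/0.09)^(1/0.73) ≈ 4.5039.
y_gold = 4.5039^0.27 ≈ 1.5013.
c_gold = y_gold − (n+δ)·k_gold = 1.5013 − 0.09·4.5039 ≈ 1.0960.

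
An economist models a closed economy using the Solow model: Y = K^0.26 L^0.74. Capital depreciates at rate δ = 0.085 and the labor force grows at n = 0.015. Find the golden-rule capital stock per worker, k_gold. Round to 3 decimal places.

n + δ = 0.015 + 0.085 = 0.1.
Maximizing c = f(k) − (n+δ)·k gives f'(k) = n+δ, i.e. 0.26·k^(0.26−1) = 0.1, so k_gold = (0.26/0.1)^(1/0.74) ≈ 3.6373.

k_gold ≈ 3.637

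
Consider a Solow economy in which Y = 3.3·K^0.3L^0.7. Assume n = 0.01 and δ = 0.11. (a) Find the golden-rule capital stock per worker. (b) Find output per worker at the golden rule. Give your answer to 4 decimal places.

(a) k_gold ≈ 20.3807; (b) y_gold ≈ 8.1523

Capital per worker breaks even when investment replaces (n + δ)·k; here n + δ = 0.12.
Setting f'(k) = n+δ gives 0.3·3.3·k^(0.3−1) = 0.12, hence k_gold = (0.3·3.3/0.12)^(1/0.7) ≈ 20.3807.
y_gold = 3.3·20.3807^0.3 ≈ 8.1523.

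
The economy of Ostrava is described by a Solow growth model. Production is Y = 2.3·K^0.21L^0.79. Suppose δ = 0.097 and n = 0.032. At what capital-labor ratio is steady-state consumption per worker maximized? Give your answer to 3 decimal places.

n + δ = 0.032 + 0.097 = 0.129.
Setting f'(k) = n+δ gives 0.21·2.3·k^(0.21−1) = 0.129, hence k_gold = (0.21·2.3/0.129)^(1/0.79) ≈ 5.3183.

k_gold ≈ 5.318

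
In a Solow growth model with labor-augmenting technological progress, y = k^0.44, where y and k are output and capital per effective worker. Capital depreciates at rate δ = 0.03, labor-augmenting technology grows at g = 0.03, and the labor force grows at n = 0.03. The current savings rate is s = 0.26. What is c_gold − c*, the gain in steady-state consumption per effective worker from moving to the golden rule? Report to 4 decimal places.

The effective depreciation rate is n + g + δ = 0.03 + 0.03 + 0.03 = 0.09.
Current steady state (s = 0.26): k* = (0.26/0.09)^(1/0.56) ≈ 6.6487, y* = 6.6487^0.44 ≈ 2.3015, c* = (1−0.26)·2.3015 ≈ 1.7031.
Maximizing c = f(k) − (n+g+δ)·k gives f'(k) = n+g+δ, i.e. 0.44·k^(0.44−1) = 0.09, so k_gold = (0.44/0.09)^(1/0.56) ≈ 17.0111.
y_gold = 17.0111^0.44 ≈ 3.4795, c_gold = y_gold − 0.09·k_gold ≈ 1.9485.
Gain: Δc = 1.9485 − 1.7031 ≈ 0.2455.

Δc ≈ 0.2455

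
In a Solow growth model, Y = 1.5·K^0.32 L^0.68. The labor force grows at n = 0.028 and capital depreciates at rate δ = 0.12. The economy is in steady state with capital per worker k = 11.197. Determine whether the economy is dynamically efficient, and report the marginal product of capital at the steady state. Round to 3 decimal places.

Capital per worker breaks even when investment replaces (n + δ)·k; here n + δ = 0.148.
MPK = 0.32·1.5·k^(0.32−1) = 0.32·1.5·11.197^(-0.68) ≈ 0.0929.
MPK < 0.148, so the economy is dynamically inefficient (over-saving).

dynamically inefficient; MPK ≈ 0.093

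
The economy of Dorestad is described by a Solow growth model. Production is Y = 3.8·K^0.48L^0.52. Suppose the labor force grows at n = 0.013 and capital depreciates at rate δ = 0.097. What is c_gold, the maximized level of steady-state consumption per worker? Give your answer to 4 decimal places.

Break-even investment rate: n + δ = 0.013 + 0.097 = 0.11.
At the golden rule the marginal product of capital equals n+δ: 0.48·3.8·k^(0.48−1) = 0.11. Solving, k_gold = (0.48·3.8/0.11)^(1/0.52) ≈ 221.5371.
y_gold = 3.8·221.5371^0.48 ≈ 50.7689.
c_gold = y_gold − (n+δ)·k_gold = 50.7689 − 0.11·221.5371 ≈ 26.3998.

c_gold ≈ 26.3998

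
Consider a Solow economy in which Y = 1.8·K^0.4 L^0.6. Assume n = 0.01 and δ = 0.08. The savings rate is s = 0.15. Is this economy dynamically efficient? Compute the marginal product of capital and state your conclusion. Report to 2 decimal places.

Capital per worker breaks even when investment replaces (n + δ)·k; here n + δ = 0.09.
Steady-state k*: s·A·k^0.4 = 0.09·k gives k* = (0.15·1.8/0.09)^(1/0.6) ≈ 6.2403.
MPK = 0.4·1.8·6.2403^(-0.6) ≈ 0.2400.
MPK > n+δ = 0.09, so the economy is dynamically efficient (under-saving).

dynamically efficient; MPK ≈ 0.24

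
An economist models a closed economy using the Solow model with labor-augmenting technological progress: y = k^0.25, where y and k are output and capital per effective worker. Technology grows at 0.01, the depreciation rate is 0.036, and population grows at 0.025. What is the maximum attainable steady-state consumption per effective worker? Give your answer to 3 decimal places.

c_gold ≈ 1.141

Break-even investment rate: n + g + δ = 0.025 + 0.01 + 0.036 = 0.071.
Golden rule sets MPK = n+g+δ: 0.25·k^(0.25−1) = 0.071, so k_gold = (0.25/0.071)^(1/0.75) ≈ 5.3568.
y_gold = 5.3568^0.25 ≈ 1.5213.
c_gold = y_gold − (n+g+δ)·k_gold = 1.5213 − 0.071·5.3568 ≈ 1.1410.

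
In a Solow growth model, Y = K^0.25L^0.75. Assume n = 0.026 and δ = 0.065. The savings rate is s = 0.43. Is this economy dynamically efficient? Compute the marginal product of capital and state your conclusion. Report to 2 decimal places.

n + δ = 0.026 + 0.065 = 0.091.
Steady-state k*: s·k^0.25 = 0.091·k gives k* = (0.43/0.091)^(1/0.75) ≈ 7.9293.
MPK = 0.25·7.9293^(-0.75) ≈ 0.0529.
MPK < n+δ = 0.091, so the economy is dynamically inefficient (over-saving).

dynamically inefficient; MPK ≈ 0.05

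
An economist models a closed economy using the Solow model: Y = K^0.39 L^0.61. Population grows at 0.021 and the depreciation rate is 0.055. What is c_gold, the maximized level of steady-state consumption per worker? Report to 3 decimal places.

Capital per worker breaks even when investment replaces (n + δ)·k; here n + δ = 0.076.
At the golden rule the marginal product of capital equals n+δ: 0.39·k^(0.39−1) = 0.076. Solving, k_gold = (0.39/0.076)^(1/0.61) ≈ 14.5998.
y_gold = 14.5998^0.39 ≈ 2.8451.
c_gold = y_gold − (n+δ)·k_gold = 2.8451 − 0.076·14.5998 ≈ 1.7355.

c_gold ≈ 1.736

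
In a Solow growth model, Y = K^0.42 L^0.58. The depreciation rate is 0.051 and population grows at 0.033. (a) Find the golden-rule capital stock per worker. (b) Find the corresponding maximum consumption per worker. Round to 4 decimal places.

Break-even investment rate: n + δ = 0.033 + 0.051 = 0.084.
At the golden rule the marginal product of capital equals n+δ: 0.42·k^(0.42−1) = 0.084. Solving, k_gold = (0.42/0.084)^(1/0.58) ≈ 16.0369.
y_gold = 16.0369^0.42 ≈ 3.2074; c_gold = y_gold − 0.084·k_gold ≈ 1.8603.

(a) k_gold ≈ 16.0369; (b) c_gold ≈ 1.8603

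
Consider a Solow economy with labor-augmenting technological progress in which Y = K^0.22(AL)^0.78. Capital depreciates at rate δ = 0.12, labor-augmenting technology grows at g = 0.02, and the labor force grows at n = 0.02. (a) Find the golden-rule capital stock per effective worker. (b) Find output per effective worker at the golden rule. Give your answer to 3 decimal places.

The effective depreciation rate is n + g + δ = 0.02 + 0.02 + 0.12 = 0.16.
Golden rule sets MPK = n+g+δ: 0.22·k^(0.22−1) = 0.16, so k_gold = (0.22/0.16)^(1/0.78) ≈ 1.5042.
y_gold = 1.5042^0.22 ≈ 1.0940.

(a) k_gold ≈ 1.504; (b) y_gold ≈ 1.094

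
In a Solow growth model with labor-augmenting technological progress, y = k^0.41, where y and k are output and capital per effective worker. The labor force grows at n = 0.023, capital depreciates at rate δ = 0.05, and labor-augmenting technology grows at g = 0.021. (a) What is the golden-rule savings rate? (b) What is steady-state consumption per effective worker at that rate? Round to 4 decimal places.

(a) s_gold = 0.4100; (b) c_gold ≈ 1.6419

The effective depreciation rate is n + g + δ = 0.023 + 0.021 + 0.05 = 0.094.
For Cobb-Douglas, s_gold equals capital's share: s_gold = 0.41.
Maximizing c = f(k) − (n+g+δ)·k gives f'(k) = n+g+δ, i.e. 0.41·k^(0.41−1) = 0.094, so k_gold = (0.41/0.094)^(1/0.59) ≈ 12.1384.
y_gold = 12.1384^0.41 ≈ 2.7830; c_gold = (1−0.41)·y_gold ≈ 1.6419.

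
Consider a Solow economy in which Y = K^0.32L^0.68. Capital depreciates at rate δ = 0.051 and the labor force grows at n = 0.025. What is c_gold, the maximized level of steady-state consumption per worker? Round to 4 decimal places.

c_gold ≈ 1.3376

n + δ = 0.025 + 0.051 = 0.076.
At the golden rule the marginal product of capital equals n+δ: 0.32·k^(0.32−1) = 0.076. Solving, k_gold = (0.32/0.076)^(1/0.68) ≈ 8.2821.
y_gold = 8.2821^0.32 ≈ 1.9670.
c_gold = y_gold − (n+δ)·k_gold = 1.9670 − 0.076·8.2821 ≈ 1.3376.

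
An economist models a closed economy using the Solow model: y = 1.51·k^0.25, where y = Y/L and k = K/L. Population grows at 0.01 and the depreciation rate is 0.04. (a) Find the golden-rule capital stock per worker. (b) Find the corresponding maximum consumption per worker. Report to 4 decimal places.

(a) k_gold ≈ 14.8114; (b) c_gold ≈ 2.2217

Break-even investment rate: n + δ = 0.01 + 0.04 = 0.05.
Golden rule sets MPK = n+δ: 0.25·1.51·k^(0.25−1) = 0.05, so k_gold = (0.25·1.51/0.05)^(1/0.75) ≈ 14.8114.
y_gold = 1.51·14.8114^0.25 ≈ 2.9623; c_gold = y_gold − 0.05·k_gold ≈ 2.2217.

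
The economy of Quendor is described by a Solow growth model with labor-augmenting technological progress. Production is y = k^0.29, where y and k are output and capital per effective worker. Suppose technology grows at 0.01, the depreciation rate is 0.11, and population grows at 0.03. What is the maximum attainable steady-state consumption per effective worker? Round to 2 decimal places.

The effective depreciation rate is n + g + δ = 0.03 + 0.01 + 0.11 = 0.15.
Maximizing c = f(k) − (n+g+δ)·k gives f'(k) = n+g+δ, i.e. 0.29·k^(0.29−1) = 0.15, so k_gold = (0.29/0.15)^(1/0.71) ≈ 2.5307.
y_gold = 2.5307^0.29 ≈ 1.3090.
c_gold = y_gold − (n+g+δ)·k_gold = 1.3090 − 0.15·2.5307 ≈ 0.9294.

c_gold ≈ 0.93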